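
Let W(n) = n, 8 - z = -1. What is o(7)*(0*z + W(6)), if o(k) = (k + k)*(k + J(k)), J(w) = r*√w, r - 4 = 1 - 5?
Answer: 588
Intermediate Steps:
z = 9 (z = 8 - 1*(-1) = 8 + 1 = 9)
r = 0 (r = 4 + (1 - 5) = 4 - 4 = 0)
J(w) = 0 (J(w) = 0*√w = 0)
o(k) = 2*k² (o(k) = (k + k)*(k + 0) = (2*k)*k = 2*k²)
o(7)*(0*z + W(6)) = (2*7²)*(0*9 + 6) = (2*49)*(0 + 6) = 98*6 = 588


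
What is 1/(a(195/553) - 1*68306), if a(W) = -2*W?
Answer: -553/37773608 ≈ -1.4640e-5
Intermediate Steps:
1/(a(195/553) - 1*68306) = 1/(-390/553 - 1*68306) = 1/(-390/553 - 68306) = 1/(-37773608/553) = -553/37773608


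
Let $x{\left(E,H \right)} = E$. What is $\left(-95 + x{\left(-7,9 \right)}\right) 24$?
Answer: $-2448$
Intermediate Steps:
$\left(-95 + x{\left(-7,9 \right)}\right) 24 = \left(-95 - 7\right) 24 = \left(-102\right) 24 = -2448$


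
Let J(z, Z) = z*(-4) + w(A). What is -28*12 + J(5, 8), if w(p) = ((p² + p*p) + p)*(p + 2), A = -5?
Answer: -491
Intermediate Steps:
w(p) = (2 + p)*(p + 2*p²) (w(p) = ((p² + p²) + p)*(2 + p) = (2*p² + p)*(2 + p) = (p + 2*p²)*(2 + p) = (2 + p)*(p + 2*p²))
J(z, Z) = -135 - 4*z (J(z, Z) = z*(-4) - 5*(2 + 2*(-5)² + 5*(-5)) = -4*z - 5*(2 + 2*25 - 25) = -4*z - 5*(2 + 50 - 25) = -4*z - 5*27 = -4*z - 135 = -135 - 4*z)
-28*12 + J(5, 8) = -28*12 + (-135 - 4*5) = -336 + (-135 - 20) = -336 - 155 = -491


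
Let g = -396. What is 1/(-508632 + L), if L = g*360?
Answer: -1/651192 ≈ -1.5356e-6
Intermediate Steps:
L = -142560 (L = -396*360 = -142560)
1/(-508632 + L) = 1/(-508632 - 142560) = 1/(-651192) = -1/651192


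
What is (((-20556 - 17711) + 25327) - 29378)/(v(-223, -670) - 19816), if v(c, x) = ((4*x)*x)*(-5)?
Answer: 7053/1499636 ≈ 0.0047031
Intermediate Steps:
v(c, x) = -20*x**2 (v(c, x) = (4*x**2)*(-5) = -20*x**2)
(((-20556 - 17711) + 25327) - 29378)/(v(-223, -670) - 19816) = (((-20556 - 17711) + 25327) - 29378)/(-20*(-670)**2 - 19816) = ((-38267 + 25327) - 29378)/(-20*448900 - 19816) = (-12940 - 29378)/(-8978000 - 19816) = -42318/(-8997816) = -42318*(-1/8997816) = 7053/1499636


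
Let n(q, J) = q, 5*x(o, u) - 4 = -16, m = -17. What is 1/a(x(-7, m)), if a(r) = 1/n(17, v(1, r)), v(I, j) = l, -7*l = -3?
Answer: 17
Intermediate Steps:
l = 3/7 (l = -⅐*(-3) = 3/7 ≈ 0.42857)
x(o, u) = -12/5 (x(o, u) = ⅘ + (⅕)*(-16) = ⅘ - 16/5 = -12/5)
v(I, j) = 3/7
a(r) = 1/17
1/a(x(-7, m)) = 1/(1/17) = 17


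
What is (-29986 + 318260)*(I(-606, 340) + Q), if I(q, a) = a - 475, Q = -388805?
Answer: -112121289560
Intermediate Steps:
I(q, a) = -475 + a
(-29986 + 318260)*(I(-606, 340) + Q) = (-29986 + 318260)*((-475 + 340) - 388805) = 288274*(-135 - 388805) = 288274*(-388940) = -112121289560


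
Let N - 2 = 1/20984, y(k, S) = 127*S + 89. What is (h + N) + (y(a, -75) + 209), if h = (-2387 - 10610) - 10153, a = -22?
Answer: -679356999/20984 ≈ -32375.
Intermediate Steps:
h = -23150 (h = -12997 - 10153 = -23150)
y(k, S) = 89 + 127*S
N = 41969/20984 (N = 2 + 1/20984 = 41969/20984 ≈ 2.0000)
(h + N) + (y(a, -75) + 209) = (-23150 + 41969/20984) + ((89 + 127*(-75)) + 209) = -485737631/20984 + ((89 - 9525) + 209) = -485737631/20984 + (-9436 + 209) = -485737631/20984 - 9227 = -679356999/20984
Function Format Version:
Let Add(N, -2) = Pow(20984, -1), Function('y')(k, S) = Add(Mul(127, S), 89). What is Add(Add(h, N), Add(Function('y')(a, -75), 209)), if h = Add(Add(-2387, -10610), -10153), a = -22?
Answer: Rational(-679356999, 20984) ≈ -32375.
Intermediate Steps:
h = -23150 (h = Add(-12997, -10153) = -23150)
Function('y')(k, S) = Add(89, Mul(127, S))
N = Rational(41969, 20984) (N = Add(2, Pow(20984, -1)) = Add(2, Rational(1, 20984)) = Rational(41969, 20984) ≈ 2.0000)
Add(Add(h, N), Add(Function('y')(a, -75), 209)) = Add(Add(-23150, Rational(41969, 20984)), Add(Add(89, Mul(127, -75)), 209)) = Add(Rational(-485737631, 20984), Add(Add(89, -9525), 209)) = Add(Rational(-485737631, 20984), Add(-9436, 209)) = Add(Rational(-485737631, 20984), -9227) = Rational(-679356999, 20984)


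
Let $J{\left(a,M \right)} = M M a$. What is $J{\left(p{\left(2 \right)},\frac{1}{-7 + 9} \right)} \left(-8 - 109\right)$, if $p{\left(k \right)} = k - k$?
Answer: $0$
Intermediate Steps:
$p{\left(k \right)} = 0$
$J{\left(a,M \right)} = a M^{2}$ ($J{\left(a,M \right)} = M^{2} a = a M^{2}$)
$J{\left(p{\left(2 \right)},\frac{1}{-7 + 9} \right)} \left(-8 - 109\right) = 0 \left(\frac{1}{-7 + 9}\right)^{2} \left(-8 - 109\right) = 0 \left(\frac{1}{2}\right)^{2} \left(-117\right) = \frac{0}{4} \left(-117\right) = 0 \cdot \frac{1}{4} \left(-117\right) = 0 \left(-117\right) = 0$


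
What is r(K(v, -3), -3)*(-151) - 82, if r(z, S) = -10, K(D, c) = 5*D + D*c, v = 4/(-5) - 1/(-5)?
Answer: 1428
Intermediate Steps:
v = -⅗ (v = 4*(-⅕) - 1*(-⅕) = -⅘ + ⅕ = -⅗ ≈ -0.60000)
r(K(v, -3), -3)*(-151) - 82 = -10*(-151) - 82 = 1510 - 82 = 1428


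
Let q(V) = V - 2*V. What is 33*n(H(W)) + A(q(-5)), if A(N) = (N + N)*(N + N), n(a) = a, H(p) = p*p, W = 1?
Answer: 133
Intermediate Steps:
q(V) = -V
H(p) = p²
A(N) = 4*N² (A(N) = (2*N)*(2*N) = 4*N²)
33*n(H(W)) + A(q(-5)) = 33*1² + 4*(-1*(-5))² = 33*1 + 4*5² = 33 + 4*25 = 33 + 100 = 133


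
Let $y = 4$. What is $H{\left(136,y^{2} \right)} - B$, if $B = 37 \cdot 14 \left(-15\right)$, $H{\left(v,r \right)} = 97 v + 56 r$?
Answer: $21858$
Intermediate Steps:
$H{\left(v,r \right)} = 56 r + 97 v$
$B = -7770$ ($B = 518 \left(-15\right) = -7770$)
$H{\left(136,y^{2} \right)} - B = \left(56 \cdot 4^{2} + 97 \cdot 136\right) - -7770 = \left(56 \cdot 16 + 13192\right) + 7770 = \left(896 + 13192\right) + 7770 = 14088 + 7770 = 21858$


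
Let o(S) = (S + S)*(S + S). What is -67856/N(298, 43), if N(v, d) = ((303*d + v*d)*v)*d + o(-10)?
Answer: -33928/165576301 ≈ -0.00020491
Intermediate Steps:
o(S) = 4*S² (o(S) = (2*S)*(2*S) = 4*S²)
N(v, d) = 400 + d*v*(303*d + d*v) (N(v, d) = ((303*d + v*d)*v)*d + 4*(-10)² = ((303*d + d*v)*v)*d + 4*100 = (v*(303*d + d*v))*d + 400 = d*v*(303*d + d*v) + 400 = 400 + d*v*(303*d + d*v))
-67856/N(298, 43) = -67856/(400 + 43²*298² + 303*298*43²) = -67856/(400 + 1849*88804 + 303*298*1849) = -67856/(400 + 164198596 + 166953606) = -67856/331152602 = -67856*1/331152602 = -33928/165576301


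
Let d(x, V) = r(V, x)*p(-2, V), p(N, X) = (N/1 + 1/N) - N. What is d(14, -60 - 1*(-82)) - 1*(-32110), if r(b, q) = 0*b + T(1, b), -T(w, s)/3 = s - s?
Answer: 32110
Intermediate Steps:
T(w, s) = 0 (T(w, s) = -3*(s - s) = -3*0 = 0)
p(N, X) = 1/N (p(N, X) = (N*1 + 1/N) - N = (N + 1/N) - N = 1/N)
r(b, q) = 0 (r(b, q) = 0*b + 0 = 0 + 0 = 0)
d(x, V) = 0 (d(x, V) = 0/(-2) = 0*(-1/2) = 0)
d(14, -60 - 1*(-82)) - 1*(-32110) = 0 - 1*(-32110) = 0 + 32110 = 32110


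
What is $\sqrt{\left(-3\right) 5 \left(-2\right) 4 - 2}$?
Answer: $\sqrt{118} \approx 10.863$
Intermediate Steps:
$\sqrt{\left(-3\right) 5 \left(-2\right) 4 - 2} = \sqrt{\left(-15\right) \left(-2\right) 4 - 2} = \sqrt{30 \cdot 4 - 2} = \sqrt{120 - 2} = \sqrt{118}$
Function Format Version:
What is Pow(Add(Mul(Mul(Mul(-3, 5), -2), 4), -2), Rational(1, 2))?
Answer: Pow(118, Rational(1, 2)) ≈ 10.863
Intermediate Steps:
Pow(Add(Mul(Mul(Mul(-3, 5), -2), 4), -2), Rational(1, 2)) = Pow(Add(Mul(Mul(-15, -2), 4), -2), Rational(1, 2)) = Pow(Add(Mul(30, 4), -2), Rational(1, 2)) = Pow(Add(120, -2), Rational(1, 2)) = Pow(118, Rational(1, 2))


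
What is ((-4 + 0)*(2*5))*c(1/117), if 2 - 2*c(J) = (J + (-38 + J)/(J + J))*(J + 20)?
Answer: -12175222390/13689 ≈ -8.8942e+5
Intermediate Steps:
c(J) = 1 - (20 + J)*(J + (-38 + J)/(2*J))/2 (c(J) = 1 - (J + (-38 + J)/(J + J))*(J + 20)/2 = 1 - (J + (-38 + J)/((2*J)))*(20 + J)/2 = 1 - (J + (-38 + J)*(1/(2*J)))*(20 + J)/2 = 1 - (J + (-38 + J)/(2*J))*(20 + J)/2 = 1 - (20 + J)*(J + (-38 + J)/(2*J))/2)
((-4 + 0)*(2*5))*c(1/117) = ((-4 + 0)*(2*5))*((760 - 1*(-22 + 2*(1/117)² + 41/117)/117)/(4*(1/117))) = (-4*10)*((760 - 1*1/117*(-22 + 2*(1/117)² + 41*(1/117)))/(4*(1/117))) = -10*117*(760 - 1*1/117*(-22 + 2*(1/13689) + 41/117)) = -10*117*(760 - 1*1/117*(-22 + 2/13689 + 41/117)) = -10*117*(760 - 1*1/117*(-296359/13689)) = -10*117*(760 + 296359/1601613) = -10*117*1217522239/1601613 = -40*1217522239/54756 = -12175222390/13689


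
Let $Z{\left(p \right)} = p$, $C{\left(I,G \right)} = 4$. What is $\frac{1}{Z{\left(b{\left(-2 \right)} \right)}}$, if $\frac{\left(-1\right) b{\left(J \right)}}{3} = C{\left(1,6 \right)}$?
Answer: $- \frac{1}{12} \approx -0.083333$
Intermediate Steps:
$b{\left(J \right)} = -12$ ($b{\left(J \right)} = \left(-3\right) 4 = -12$)
$\frac{1}{Z{\left(b{\left(-2 \right)} \right)}} = \frac{1}{-12} = - \frac{1}{12}$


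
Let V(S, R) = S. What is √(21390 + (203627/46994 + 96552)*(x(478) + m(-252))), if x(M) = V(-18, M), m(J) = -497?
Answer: I*√109770581531671610/46994 ≈ 7050.2*I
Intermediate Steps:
x(M) = -18
√(21390 + (203627/46994 + 96552)*(x(478) + m(-252))) = √(21390 + (203627/46994 + 96552)*(-18 - 497)) = √(21390 + (203627*(1/46994) + 96552)*(-515)) = √(21390 + (203627/46994 + 96552)*(-515)) = √(21390 + (4537568315/46994)*(-515)) = √(21390 - 2336847682225/46994) = √(-2335842480565/46994) = I*√109770581531671610/46994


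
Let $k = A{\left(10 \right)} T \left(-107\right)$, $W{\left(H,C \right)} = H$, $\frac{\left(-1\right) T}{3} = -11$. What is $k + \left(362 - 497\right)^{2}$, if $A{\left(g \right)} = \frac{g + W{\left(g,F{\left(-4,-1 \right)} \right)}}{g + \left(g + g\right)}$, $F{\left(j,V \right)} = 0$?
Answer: $15871$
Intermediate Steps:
$T = 33$ ($T = \left(-3\right) \left(-11\right) = 33$)
$A{\left(g \right)} = \frac{2}{3}$ ($A{\left(g \right)} = \frac{g + g}{g + \left(g + g\right)} = \frac{2 g}{g + 2 g} = \frac{2 g}{3 g} = 2 g \frac{1}{3 g} = \frac{2}{3}$)
$k = -2354$ ($k = \frac{2}{3} \cdot 33 \left(-107\right) = 22 \left(-107\right) = -2354$)
$k + \left(362 - 497\right)^{2} = -2354 + \left(362 - 497\right)^{2} = -2354 + \left(-135\right)^{2} = -2354 + 18225 = 15871$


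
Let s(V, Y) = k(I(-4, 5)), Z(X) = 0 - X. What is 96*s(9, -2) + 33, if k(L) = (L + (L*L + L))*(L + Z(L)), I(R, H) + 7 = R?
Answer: 33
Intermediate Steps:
Z(X) = -X
I(R, H) = -7 + R
k(L) = 0 (k(L) = (L + (L*L + L))*(L - L) = (L + (L**2 + L))*0 = (L + (L + L**2))*0 = (L**2 + 2*L)*0 = 0)
s(V, Y) = 0
96*s(9, -2) + 33 = 96*0 + 33 = 0 + 33 = 33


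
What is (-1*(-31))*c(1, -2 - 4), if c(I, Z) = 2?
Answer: 62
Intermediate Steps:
(-1*(-31))*c(1, -2 - 4) = -1*(-31)*2 = 31*2 = 62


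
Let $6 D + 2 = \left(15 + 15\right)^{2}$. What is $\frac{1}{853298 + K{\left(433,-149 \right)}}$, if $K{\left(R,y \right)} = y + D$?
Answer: $\frac{3}{2559896} \approx 1.1719 \cdot 10^{-6}$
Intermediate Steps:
$D = \frac{449}{3}$ ($D = - \frac{1}{3} + \frac{\left(15 + 15\right)^{2}}{6} = - \frac{1}{3} + \frac{30^{2}}{6} = - \frac{1}{3} + \frac{1}{6} \cdot 900 = - \frac{1}{3} + 150 = \frac{449}{3} \approx 149.67$)
$K{\left(R,y \right)} = \frac{449}{3} + y$ ($K{\left(R,y \right)} = y + \frac{449}{3} = \frac{449}{3} + y$)
$\frac{1}{853298 + K{\left(433,-149 \right)}} = \frac{1}{853298 + \left(\frac{449}{3} - 149\right)} = \frac{1}{853298 + \frac{2}{3}} = \frac{1}{\frac{2559896}{3}} = \frac{3}{2559896}$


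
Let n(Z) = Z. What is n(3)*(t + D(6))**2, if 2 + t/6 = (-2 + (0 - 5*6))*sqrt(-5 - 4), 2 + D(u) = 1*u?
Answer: -995136 + 27648*I ≈ -9.9514e+5 + 27648.0*I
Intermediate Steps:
D(u) = -2 + u (D(u) = -2 + 1*u = -2 + u)
t = -12 - 576*I (t = -12 + 6*((-2 + (0 - 5*6))*sqrt(-5 - 4)) = -12 + 6*((-2 + (0 - 30))*sqrt(-9)) = -12 + 6*((-2 - 30)*(3*I)) = -12 + 6*(-96*I) = -12 - 576*I ≈ -12.0 - 576.0*I)
n(3)*(t + D(6))**2 = 3*((-12 - 576*I) + (-2 + 6))**2 = 3*((-12 - 576*I) + 4)**2 = 3*(-8 - 576*I)**2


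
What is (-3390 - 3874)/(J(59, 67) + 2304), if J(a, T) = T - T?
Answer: -227/72 ≈ -3.1528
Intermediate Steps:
J(a, T) = 0
(-3390 - 3874)/(J(59, 67) + 2304) = (-3390 - 3874)/(0 + 2304) = -7264/2304 = -7264*1/2304 = -227/72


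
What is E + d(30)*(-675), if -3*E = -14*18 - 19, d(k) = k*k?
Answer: -1822229/3 ≈ -6.0741e+5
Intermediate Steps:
d(k) = k²
E = 271/3 (E = -(-14*18 - 19)/3 = -(-252 - 19)/3 = -⅓*(-271) = 271/3 ≈ 90.333)
E + d(30)*(-675) = 271/3 + 30²*(-675) = 271/3 + 900*(-675) = 271/3 - 607500 = -1822229/3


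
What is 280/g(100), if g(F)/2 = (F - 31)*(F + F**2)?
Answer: 7/34845 ≈ 0.00020089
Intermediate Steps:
g(F) = 2*(-31 + F)*(F + F**2) (g(F) = 2*((F - 31)*(F + F**2)) = 2*((-31 + F)*(F + F**2)) = 2*(-31 + F)*(F + F**2))
280/g(100) = 280/((2*100*(-31 + 100**2 - 30*100))) = 280/((2*100*(-31 + 10000 - 3000))) = 280/((2*100*6969)) = 280/1393800 = 280*(1/1393800) = 7/34845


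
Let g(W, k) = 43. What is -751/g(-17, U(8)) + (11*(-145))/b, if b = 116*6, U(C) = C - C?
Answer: -20389/1032 ≈ -19.757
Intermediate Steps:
U(C) = 0
b = 696
-751/g(-17, U(8)) + (11*(-145))/b = -751/43 + (11*(-145))/696 = -751*1/43 - 1595*1/696 = -751/43 - 55/24 = -20389/1032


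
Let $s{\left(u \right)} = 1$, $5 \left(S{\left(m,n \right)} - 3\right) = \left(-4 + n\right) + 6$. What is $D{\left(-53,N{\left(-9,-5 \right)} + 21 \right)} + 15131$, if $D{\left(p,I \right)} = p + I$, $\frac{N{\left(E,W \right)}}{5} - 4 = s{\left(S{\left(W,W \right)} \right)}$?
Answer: $15124$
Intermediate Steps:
$S{\left(m,n \right)} = \frac{17}{5} + \frac{n}{5}$ ($S{\left(m,n \right)} = 3 + \frac{\left(-4 + n\right) + 6}{5} = 3 + \frac{2 + n}{5} = 3 + \left(\frac{2}{5} + \frac{n}{5}\right) = \frac{17}{5} + \frac{n}{5}$)
$N{\left(E,W \right)} = 25$ ($N{\left(E,W \right)} = 20 + 5 \cdot 1 = 20 + 5 = 25$)
$D{\left(p,I \right)} = I + p$
$D{\left(-53,N{\left(-9,-5 \right)} + 21 \right)} + 15131 = \left(\left(25 + 21\right) - 53\right) + 15131 = \left(46 - 53\right) + 15131 = -7 + 15131 = 15124$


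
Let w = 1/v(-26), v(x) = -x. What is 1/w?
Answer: 26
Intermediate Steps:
w = 1/26 (w = 1/(-1*(-26)) = 1/26 ≈ 0.038462)
1/w = 1/(1/26) = 26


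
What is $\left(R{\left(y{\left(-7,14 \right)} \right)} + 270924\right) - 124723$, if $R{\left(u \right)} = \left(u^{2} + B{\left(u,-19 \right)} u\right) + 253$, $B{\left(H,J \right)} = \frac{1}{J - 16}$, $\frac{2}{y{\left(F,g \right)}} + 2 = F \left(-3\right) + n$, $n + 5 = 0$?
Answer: $\frac{35881234}{245} \approx 1.4645 \cdot 10^{5}$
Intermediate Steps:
$n = -5$ ($n = -5 + 0 = -5$)
$y{\left(F,g \right)} = \frac{2}{-7 - 3 F}$ ($y{\left(F,g \right)} = \frac{2}{-2 + \left(F \left(-3\right) - 5\right)} = \frac{2}{-2 - \left(5 + 3 F\right)} = \frac{2}{-7 - 3 F}$)
$B{\left(H,J \right)} = \frac{1}{-16 + J}$
$R{\left(u \right)} = 253 + u^{2} - \frac{u}{35}$ ($R{\left(u \right)} = \left(u^{2} + \frac{u}{-16 - 19}\right) + 253 = \left(u^{2} + \frac{u}{-35}\right) + 253 = \left(u^{2} - \frac{u}{35}\right) + 253 = 253 + u^{2} - \frac{u}{35}$)
$\left(R{\left(y{\left(-7,14 \right)} \right)} + 270924\right) - 124723 = \left(\left(253 + \left(- \frac{2}{7 + 3 \left(-7\right)}\right)^{2} - \frac{\left(-2\right) \frac{1}{7 + 3 \left(-7\right)}}{35}\right) + 270924\right) - 124723 = \left(\left(253 + \left(- \frac{2}{7 - 21}\right)^{2} - \frac{\left(-2\right) \frac{1}{7 - 21}}{35}\right) + 270924\right) - 124723 = \left(\left(253 + \left(- \frac{2}{-14}\right)^{2} - \frac{\left(-2\right) \frac{1}{-14}}{35}\right) + 270924\right) - 124723 = \left(\left(253 + \left(\left(-2\right) \left(- \frac{1}{14}\right)\right)^{2} - \frac{\left(-2\right) \left(- \frac{1}{14}\right)}{35}\right) + 270924\right) - 124723 = \left(\left(253 + \left(\frac{1}{7}\right)^{2} - \frac{1}{245}\right) + 270924\right) - 124723 = \left(\left(253 + \frac{1}{49} - \frac{1}{245}\right) + 270924\right) - 124723 = \left(\frac{61989}{245} + 270924\right) - 124723 = \frac{66438369}{245} - 124723 = \frac{35881234}{245}$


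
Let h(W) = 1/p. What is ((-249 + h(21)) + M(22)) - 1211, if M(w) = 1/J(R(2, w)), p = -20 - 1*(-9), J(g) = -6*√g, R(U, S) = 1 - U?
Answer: -16061/11 + I/6 ≈ -1460.1 + 0.16667*I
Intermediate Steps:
p = -11 (p = -20 + 9 = -11)
h(W) = -1/11 (h(W) = 1/(-11) = -1/11)
M(w) = I/6 (M(w) = 1/(-6*√(1 - 1*2)) = 1/(-6*√(1 - 2)) = 1/(-6*I) = I/6)
((-249 + h(21)) + M(22)) - 1211 = ((-249 - 1/11) + I/6) - 1211 = (-2740/11 + I/6) - 1211 = -16061/11 + I/6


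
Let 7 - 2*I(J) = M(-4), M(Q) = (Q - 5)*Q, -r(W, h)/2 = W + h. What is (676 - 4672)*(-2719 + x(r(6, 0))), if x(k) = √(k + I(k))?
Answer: 10865124 - 1998*I*√106 ≈ 1.0865e+7 - 20571.0*I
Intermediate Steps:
r(W, h) = -2*W - 2*h (r(W, h) = -2*(W + h) = -2*W - 2*h)
M(Q) = Q*(-5 + Q) (M(Q) = (-5 + Q)*Q = Q*(-5 + Q))
I(J) = -29/2 (I(J) = 7/2 - (-2)*(-5 - 4) = 7/2 - (-2)*(-9) = 7/2 - ½*36 = 7/2 - 18 = -29/2)
x(k) = √(-29/2 + k) (x(k) = √(k - 29/2) = √(-29/2 + k))
(676 - 4672)*(-2719 + x(r(6, 0))) = (676 - 4672)*(-2719 + √(-58 + 4*(-2*6 - 2*0))/2) = -3996*(-2719 + √(-58 + 4*(-12 + 0))/2) = -3996*(-2719 + √(-58 + 4*(-12))/2) = -3996*(-2719 + √(-58 - 48)/2) = -3996*(-2719 + √(-106)/2) = -3996*(-2719 + (I*√106)/2) = -3996*(-2719 + I*√106/2) = 10865124 - 1998*I*√106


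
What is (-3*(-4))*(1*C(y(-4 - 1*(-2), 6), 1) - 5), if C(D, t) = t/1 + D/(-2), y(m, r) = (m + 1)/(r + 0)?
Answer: -47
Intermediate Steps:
y(m, r) = (1 + m)/r
C(D, t) = t - D/2 (C(D, t) = t*1 + D*(-½) = t - D/2)
(-3*(-4))*(1*C(y(-4 - 1*(-2), 6), 1) - 5) = (-3*(-4))*(1*(1 - (1 + (-4 - 1*(-2)))/(2*6)) - 5) = 12*(1*(1 - (1 + (-4 + 2))/12) - 5) = 12*(1*(1 - (1 - 2)/12) - 5) = 12*(1*(1 - (-1)/12) - 5) = 12*(1*(1 - ½*(-⅙)) - 5) = 12*(1*(1 + 1/12) - 5) = 12*(1*(13/12) - 5) = 12*(13/12 - 5) = 12*(-47/12) = -47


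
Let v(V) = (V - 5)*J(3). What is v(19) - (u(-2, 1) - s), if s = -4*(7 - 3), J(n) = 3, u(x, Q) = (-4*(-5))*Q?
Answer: 6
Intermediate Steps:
u(x, Q) = 20*Q
v(V) = -15 + 3*V (v(V) = (V - 5)*3 = (-5 + V)*3 = -15 + 3*V)
s = -16 (s = -4*4 = -16)
v(19) - (u(-2, 1) - s) = (-15 + 3*19) - (20*1 - 1*(-16)) = (-15 + 57) - (20 + 16) = 42 - 1*36 = 42 - 36 = 6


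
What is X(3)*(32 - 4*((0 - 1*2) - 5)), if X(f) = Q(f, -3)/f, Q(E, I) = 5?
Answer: 100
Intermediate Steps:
X(f) = 5/f
X(3)*(32 - 4*((0 - 1*2) - 5)) = (5/3)*(32 - 4*((0 - 1*2) - 5)) = (5*(⅓))*(32 - 4*((0 - 2) - 5)) = 5*(32 - 4*(-2 - 5))/3 = 5*(32 - 4*(-7))/3 = 5*(32 + 28)/3 = (5/3)*60 = 100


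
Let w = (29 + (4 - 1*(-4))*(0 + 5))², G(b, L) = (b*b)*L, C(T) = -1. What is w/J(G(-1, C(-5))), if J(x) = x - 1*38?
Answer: -1587/13 ≈ -122.08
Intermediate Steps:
G(b, L) = L*b² (G(b, L) = b²*L = L*b²)
J(x) = -38 + x (J(x) = x - 38 = -38 + x)
w = 4761 (w = (29 + (4 + 4)*5)² = (29 + 8*5)² = (29 + 40)² = 69² = 4761)
w/J(G(-1, C(-5))) = 4761/(-38 - 1*(-1)²) = 4761/(-38 - 1*1) = 4761/(-38 - 1) = 4761/(-39) = 4761*(-1/39) = -1587/13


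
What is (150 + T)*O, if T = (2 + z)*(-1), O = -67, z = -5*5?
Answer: -11591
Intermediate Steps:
z = -25
T = 23 (T = (2 - 25)*(-1) = -23*(-1) = 23)
(150 + T)*O = (150 + 23)*(-67) = 173*(-67) = -11591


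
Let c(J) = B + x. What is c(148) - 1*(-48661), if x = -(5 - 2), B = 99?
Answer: 48757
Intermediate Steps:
x = -3 (x = -1*3 = -3)
c(J) = 96 (c(J) = 99 - 3 = 96)
c(148) - 1*(-48661) = 96 - 1*(-48661) = 96 + 48661 = 48757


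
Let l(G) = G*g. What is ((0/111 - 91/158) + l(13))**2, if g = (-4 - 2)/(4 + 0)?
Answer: 2515396/6241 ≈ 403.04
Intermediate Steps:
g = -3/2 (g = -6/4 = -6*1/4 = -3/2 ≈ -1.5000)
l(G) = -3*G/2 (l(G) = G*(-3/2) = -3*G/2)
((0/111 - 91/158) + l(13))**2 = ((0/111 - 91/158) - 3/2*13)**2 = ((0*(1/111) - 91*1/158) - 39/2)**2 = ((0 - 91/158) - 39/2)**2 = (-91/158 - 39/2)**2 = (-1586/79)**2 = 2515396/6241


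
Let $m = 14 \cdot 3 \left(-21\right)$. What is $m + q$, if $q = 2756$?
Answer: $1874$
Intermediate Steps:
$m = -882$ ($m = 42 \left(-21\right) = -882$)
$m + q = -882 + 2756 = 1874$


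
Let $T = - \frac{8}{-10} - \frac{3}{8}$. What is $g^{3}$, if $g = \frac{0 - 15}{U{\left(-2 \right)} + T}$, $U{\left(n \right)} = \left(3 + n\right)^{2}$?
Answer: $- \frac{8000000}{6859} \approx -1166.4$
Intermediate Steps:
$T = \frac{17}{40}$ ($T = \left(-8\right) \left(- \frac{1}{10}\right) - \frac{3}{8} = \frac{4}{5} - \frac{3}{8} = \frac{17}{40} \approx 0.425$)
$g = - \frac{200}{19}$ ($g = \frac{0 - 15}{\left(3 - 2\right)^{2} + \frac{17}{40}} = - \frac{15}{1^{2} + \frac{17}{40}} = - \frac{15}{1 + \frac{17}{40}} = - \frac{15}{\frac{57}{40}} = \left(-15\right) \frac{40}{57} = - \frac{200}{19} \approx -10.526$)
$g^{3} = \left(- \frac{200}{19}\right)^{3} = - \frac{8000000}{6859}$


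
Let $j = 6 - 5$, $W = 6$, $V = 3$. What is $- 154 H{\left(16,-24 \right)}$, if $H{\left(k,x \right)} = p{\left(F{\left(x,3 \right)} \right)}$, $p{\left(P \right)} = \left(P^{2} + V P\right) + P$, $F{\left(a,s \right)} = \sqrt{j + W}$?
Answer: $-1078 - 616 \sqrt{7} \approx -2707.8$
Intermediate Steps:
$j = 1$
$F{\left(a,s \right)} = \sqrt{7}$ ($F{\left(a,s \right)} = \sqrt{1 + 6} = \sqrt{7}$)
$p{\left(P \right)} = P^{2} + 4 P$ ($p{\left(P \right)} = \left(P^{2} + 3 P\right) + P = P^{2} + 4 P$)
$H{\left(k,x \right)} = \sqrt{7} \left(4 + \sqrt{7}\right)$
$- 154 H{\left(16,-24 \right)} = - 154 \left(7 + 4 \sqrt{7}\right) = -1078 - 616 \sqrt{7}$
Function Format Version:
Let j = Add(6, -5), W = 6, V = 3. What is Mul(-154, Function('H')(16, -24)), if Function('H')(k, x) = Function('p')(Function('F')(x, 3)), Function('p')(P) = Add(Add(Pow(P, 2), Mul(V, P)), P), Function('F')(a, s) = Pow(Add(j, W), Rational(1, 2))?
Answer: Add(-1078, Mul(-616, Pow(7, Rational(1, 2)))) ≈ -2707.8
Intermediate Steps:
j = 1
Function('F')(a, s) = Pow(7, Rational(1, 2)) (Function('F')(a, s) = Pow(Add(1, 6), Rational(1, 2)) = Pow(7, Rational(1, 2)))
Function('p')(P) = Add(Pow(P, 2), Mul(4, P)) (Function('p')(P) = Add(Add(Pow(P, 2), Mul(3, P)), P) = Add(Pow(P, 2), Mul(4, P)))
Function('H')(k, x) = Mul(Pow(7, Rational(1, 2)), Add(4, Pow(7, Rational(1, 2))))
Mul(-154, Function('H')(16, -24)) = Mul(-154, Add(7, Mul(4, Pow(7, Rational(1, 2))))) = Add(-1078, Mul(-616, Pow(7, Rational(1, 2))))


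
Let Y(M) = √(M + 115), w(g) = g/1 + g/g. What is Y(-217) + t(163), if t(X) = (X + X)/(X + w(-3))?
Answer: 326/161 + I*√102 ≈ 2.0248 + 10.1*I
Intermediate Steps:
w(g) = 1 + g (w(g) = g*1 + 1 = g + 1 = 1 + g)
t(X) = 2*X/(-2 + X) (t(X) = (X + X)/(X + (1 - 3)) = (2*X)/(X - 2) = (2*X)/(-2 + X) = 2*X/(-2 + X))
Y(M) = √(115 + M)
Y(-217) + t(163) = √(115 - 217) + 2*163/(-2 + 163) = √(-102) + 2*163/161 = I*√102 + 2*163*(1/161) = I*√102 + 326/161 = 326/161 + I*√102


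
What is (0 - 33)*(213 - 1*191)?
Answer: -726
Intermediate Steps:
(0 - 33)*(213 - 1*191) = -33*(213 - 191) = -33*22 = -726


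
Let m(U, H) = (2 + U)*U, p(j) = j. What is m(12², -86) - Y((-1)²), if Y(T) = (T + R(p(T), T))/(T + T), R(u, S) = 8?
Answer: 42039/2 ≈ 21020.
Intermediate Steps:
m(U, H) = U*(2 + U)
Y(T) = (8 + T)/(2*T) (Y(T) = (T + 8)/(T + T) = (8 + T)/((2*T)) = (8 + T)*(1/(2*T)) = (8 + T)/(2*T))
m(12², -86) - Y((-1)²) = 12²*(2 + 12²) - (8 + (-1)²)/(2*((-1)²)) = 144*(2 + 144) - (8 + 1)/(2*1) = 144*146 - 9/2 = 21024 - 1*9/2 = 21024 - 9/2 = 42039/2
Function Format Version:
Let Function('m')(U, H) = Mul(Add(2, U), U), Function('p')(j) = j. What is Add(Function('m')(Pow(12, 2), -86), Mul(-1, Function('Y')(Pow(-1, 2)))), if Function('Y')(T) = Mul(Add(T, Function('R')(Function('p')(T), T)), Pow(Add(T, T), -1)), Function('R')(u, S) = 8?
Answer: Rational(42039, 2) ≈ 21020.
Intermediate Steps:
Function('m')(U, H) = Mul(U, Add(2, U))
Function('Y')(T) = Mul(Rational(1, 2), Pow(T, -1), Add(8, T)) (Function('Y')(T) = Mul(Add(T, 8), Pow(Add(T, T), -1)) = Mul(Add(8, T), Pow(Mul(2, T), -1)) = Mul(Add(8, T), Mul(Rational(1, 2), Pow(T, -1))) = Mul(Rational(1, 2), Pow(T, -1), Add(8, T)))
Add(Function('m')(Pow(12, 2), -86), Mul(-1, Function('Y')(Pow(-1, 2)))) = Add(Mul(Pow(12, 2), Add(2, Pow(12, 2))), Mul(-1, Mul(Rational(1, 2), Pow(Pow(-1, 2), -1), Add(8, Pow(-1, 2))))) = Add(Mul(144, Add(2, 144)), Mul(-1, Mul(Rational(1, 2), Pow(1, -1), Add(8, 1)))) = Add(Mul(144, 146), Mul(-1, Mul(Rational(1, 2), 1, 9))) = Add(21024, Mul(-1, Rational(9, 2))) = Add(21024, Rational(-9, 2)) = Rational(42039, 2)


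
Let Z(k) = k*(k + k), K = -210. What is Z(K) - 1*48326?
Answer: 39874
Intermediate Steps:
Z(k) = 2*k**2 (Z(k) = k*(2*k) = 2*k**2)
Z(K) - 1*48326 = 2*(-210)**2 - 1*48326 = 2*44100 - 48326 = 88200 - 48326 = 39874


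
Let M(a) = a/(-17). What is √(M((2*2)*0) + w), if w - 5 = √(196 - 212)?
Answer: √(5 + 4*I) ≈ 2.3878 + 0.83759*I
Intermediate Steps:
M(a) = -a/17 (M(a) = a*(-1/17) = -a/17)
w = 5 + 4*I (w = 5 + √(196 - 212) = 5 + √(-16) = 5 + 4*I ≈ 5.0 + 4.0*I)
√(M((2*2)*0) + w) = √(-2*2*0/17 + (5 + 4*I)) = √(-4*0/17 + (5 + 4*I)) = √(-1/17*0 + (5 + 4*I)) = √(0 + (5 + 4*I)) = √(5 + 4*I)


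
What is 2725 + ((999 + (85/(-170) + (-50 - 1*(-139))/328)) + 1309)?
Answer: 1650749/328 ≈ 5032.8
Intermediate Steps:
2725 + ((999 + (85/(-170) + (-50 - 1*(-139))/328)) + 1309) = 2725 + ((999 + (85*(-1/170) + (-50 + 139)*(1/328))) + 1309) = 2725 + ((999 + (-1/2 + 89*(1/328))) + 1309) = 2725 + ((999 + (-1/2 + 89/328)) + 1309) = 2725 + ((999 - 75/328) + 1309) = 2725 + (327597/328 + 1309) = 2725 + 756949/328 = 1650749/328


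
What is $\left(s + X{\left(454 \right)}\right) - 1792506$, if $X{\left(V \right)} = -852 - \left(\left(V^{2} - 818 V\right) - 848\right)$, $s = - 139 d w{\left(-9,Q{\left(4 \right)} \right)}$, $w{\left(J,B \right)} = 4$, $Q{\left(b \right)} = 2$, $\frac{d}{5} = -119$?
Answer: $-1296434$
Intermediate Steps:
$d = -595$ ($d = 5 \left(-119\right) = -595$)
$s = 330820$ ($s = \left(-139\right) \left(-595\right) 4 = 82705 \cdot 4 = 330820$)
$X{\left(V \right)} = -4 - V^{2} + 818 V$ ($X{\left(V \right)} = -852 - \left(-848 + V^{2} - 818 V\right) = -852 + \left(848 - V^{2} + 818 V\right) = -4 - V^{2} + 818 V$)
$\left(s + X{\left(454 \right)}\right) - 1792506 = \left(330820 - -165252\right) - 1792506 = \left(330820 + 165252\right) - 1792506 = 496072 - 1792506 = -1296434$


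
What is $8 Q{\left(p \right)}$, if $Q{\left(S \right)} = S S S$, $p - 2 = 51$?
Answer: $1191016$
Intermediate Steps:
$p = 53$ ($p = 2 + 51 = 53$)
$Q{\left(S \right)} = S^{3}$ ($Q{\left(S \right)} = S^{2} S = S^{3}$)
$8 Q{\left(p \right)} = 8 \cdot 53^{3} = 8 \cdot 148877 = 1191016$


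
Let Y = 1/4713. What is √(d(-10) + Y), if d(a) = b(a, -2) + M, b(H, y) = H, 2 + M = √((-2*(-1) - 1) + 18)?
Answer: √(-266543715 + 22212369*√19)/4713 ≈ 2.7642*I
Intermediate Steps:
M = -2 + √19 (M = -2 + √((-2*(-1) - 1) + 18) = -2 + √((2 - 1) + 18) = -2 + √(1 + 18) = -2 + √19 ≈ 2.3589)
d(a) = -2 + a + √19 (d(a) = a + (-2 + √19) = -2 + a + √19)
Y = 1/4713 ≈ 0.00021218
√(d(-10) + Y) = √((-2 - 10 + √19) + 1/4713) = √((-12 + √19) + 1/4713) = √(-56555/4713 + √19)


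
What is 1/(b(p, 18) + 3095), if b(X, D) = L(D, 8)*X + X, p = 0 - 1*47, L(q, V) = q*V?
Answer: -1/3720 ≈ -0.00026882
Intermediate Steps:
L(q, V) = V*q
p = -47 (p = 0 - 47 = -47)
b(X, D) = X + 8*D*X (b(X, D) = (8*D)*X + X = 8*D*X + X = X + 8*D*X)
1/(b(p, 18) + 3095) = 1/(-47*(1 + 8*18) + 3095) = 1/(-47*(1 + 144) + 3095) = 1/(-47*145 + 3095) = 1/(-6815 + 3095) = 1/(-3720) = -1/3720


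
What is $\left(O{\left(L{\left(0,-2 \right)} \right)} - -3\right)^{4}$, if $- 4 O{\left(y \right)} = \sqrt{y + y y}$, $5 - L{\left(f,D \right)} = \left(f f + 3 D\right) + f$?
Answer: $\frac{\left(6 - \sqrt{33}\right)^{4}}{16} \approx 0.00026608$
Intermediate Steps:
$L{\left(f,D \right)} = 5 - f - f^{2} - 3 D$ ($L{\left(f,D \right)} = 5 - \left(\left(f f + 3 D\right) + f\right) = 5 - \left(\left(f^{2} + 3 D\right) + f\right) = 5 - \left(f + f^{2} + 3 D\right) = 5 - f - f^{2} - 3 D$)
$O{\left(y \right)} = - \frac{\sqrt{y + y^{2}}}{4}$ ($O{\left(y \right)} = - \frac{\sqrt{y + y y}}{4} = - \frac{\sqrt{y + y^{2}}}{4}$)
$\left(O{\left(L{\left(0,-2 \right)} \right)} - -3\right)^{4} = \left(- \frac{\sqrt{\left(5 - 0 - 0^{2} - -6\right) \left(1 - -11\right)}}{4} - -3\right)^{4} = \left(- \frac{\sqrt{\left(5 + 0 - 0 + 6\right) \left(1 + \left(5 + 0 - 0 + 6\right)\right)}}{4} + 3\right)^{4} = \left(- \frac{\sqrt{\left(5 + 0 + 0 + 6\right) \left(1 + \left(5 + 0 + 0 + 6\right)\right)}}{4} + 3\right)^{4} = \left(- \frac{\sqrt{11 \left(1 + 11\right)}}{4} + 3\right)^{4} = \left(- \frac{\sqrt{11 \cdot 12}}{4} + 3\right)^{4} = \left(- \frac{\sqrt{132}}{4} + 3\right)^{4} = \left(- \frac{2 \sqrt{33}}{4} + 3\right)^{4} = \left(- \frac{\sqrt{33}}{2} + 3\right)^{4} = \left(3 - \frac{\sqrt{33}}{2}\right)^{4}$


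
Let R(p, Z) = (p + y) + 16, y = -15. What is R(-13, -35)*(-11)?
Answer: 132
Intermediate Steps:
R(p, Z) = 1 + p (R(p, Z) = (p - 15) + 16 = (-15 + p) + 16 = 1 + p)
R(-13, -35)*(-11) = (1 - 13)*(-11) = -12*(-11) = 132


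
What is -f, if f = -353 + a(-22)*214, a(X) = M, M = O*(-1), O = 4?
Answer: 1209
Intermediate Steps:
M = -4 (M = 4*(-1) = -4)
a(X) = -4
f = -1209 (f = -353 - 4*214 = -353 - 856 = -1209)
-f = -1*(-1209) = 1209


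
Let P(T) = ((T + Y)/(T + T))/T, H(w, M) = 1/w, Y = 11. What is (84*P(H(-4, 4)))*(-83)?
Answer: -599592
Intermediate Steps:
H(w, M) = 1/w
P(T) = (11 + T)/(2*T**2) (P(T) = ((T + 11)/(T + T))/T = ((11 + T)/((2*T)))/T = ((11 + T)*(1/(2*T)))/T = ((11 + T)/(2*T))/T = (11 + T)/(2*T**2))
(84*P(H(-4, 4)))*(-83) = (84*((11 + 1/(-4))/(2*(1/(-4))**2)))*(-83) = (84*((11 - 1/4)/(2*(-1/4)**2)))*(-83) = (84*((1/2)*16*(43/4)))*(-83) = (84*86)*(-83) = 7224*(-83) = -599592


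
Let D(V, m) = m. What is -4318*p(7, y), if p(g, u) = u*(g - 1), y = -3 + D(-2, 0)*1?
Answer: 77724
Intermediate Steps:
y = -3 (y = -3 + 0*1 = -3 + 0 = -3)
p(g, u) = u*(-1 + g)
-4318*p(7, y) = -(-12954)*(-1 + 7) = -(-12954)*6 = -4318*(-18) = 77724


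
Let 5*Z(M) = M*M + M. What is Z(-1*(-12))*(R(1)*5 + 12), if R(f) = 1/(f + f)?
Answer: 2262/5 ≈ 452.40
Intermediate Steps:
R(f) = 1/(2*f)
Z(M) = M/5 + M**2/5 (Z(M) = (M*M + M)/5 = (M**2 + M)/5 = (M + M**2)/5 = M/5 + M**2/5)
Z(-1*(-12))*(R(1)*5 + 12) = ((-1*(-12))*(1 - 1*(-12))/5)*(((1/2)/1)*5 + 12) = ((1/5)*12*(1 + 12))*(((1/2)*1)*5 + 12) = ((1/5)*12*13)*((1/2)*5 + 12) = 156*(5/2 + 12)/5 = (156/5)*(29/2) = 2262/5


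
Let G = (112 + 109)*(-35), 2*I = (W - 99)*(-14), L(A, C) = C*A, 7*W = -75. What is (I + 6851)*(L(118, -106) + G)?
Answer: -154231417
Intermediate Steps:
W = -75/7 (W = (⅐)*(-75) = -75/7 ≈ -10.714)
L(A, C) = A*C
I = 768 (I = ((-75/7 - 99)*(-14))/2 = (-768/7*(-14))/2 = (½)*1536 = 768)
G = -7735 (G = 221*(-35) = -7735)
(I + 6851)*(L(118, -106) + G) = (768 + 6851)*(118*(-106) - 7735) = 7619*(-12508 - 7735) = 7619*(-20243) = -154231417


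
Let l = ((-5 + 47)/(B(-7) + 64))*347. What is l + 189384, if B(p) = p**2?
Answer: 21414966/113 ≈ 1.8951e+5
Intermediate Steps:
l = 14574/113 (l = ((-5 + 47)/((-7)**2 + 64))*347 = (42/(49 + 64))*347 = (42/113)*347 = 14574/113 ≈ 128.97)
l + 189384 = 14574/113 + 189384 = 21414966/113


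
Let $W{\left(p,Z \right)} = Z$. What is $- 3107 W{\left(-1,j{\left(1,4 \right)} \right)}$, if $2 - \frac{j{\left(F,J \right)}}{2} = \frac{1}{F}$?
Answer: $-6214$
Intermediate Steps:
$j{\left(F,J \right)} = 4 - \frac{2}{F}$
$- 3107 W{\left(-1,j{\left(1,4 \right)} \right)} = - 3107 \left(4 - \frac{2}{1}\right) = - 3107 \left(4 - 2\right) = \left(-3107\right) 2 = -6214$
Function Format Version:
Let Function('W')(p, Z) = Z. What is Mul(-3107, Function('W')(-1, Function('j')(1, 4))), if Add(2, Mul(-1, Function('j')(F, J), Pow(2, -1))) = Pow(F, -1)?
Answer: -6214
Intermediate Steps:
Function('j')(F, J) = Add(4, Mul(-2, Pow(F, -1)))
Mul(-3107, Function('W')(-1, Function('j')(1, 4))) = Mul(-3107, Add(4, Mul(-2, Pow(1, -1)))) = Mul(-3107, Add(4, Mul(-2, 1))) = Mul(-3107, Add(4, -2)) = Mul(-3107, 2) = -6214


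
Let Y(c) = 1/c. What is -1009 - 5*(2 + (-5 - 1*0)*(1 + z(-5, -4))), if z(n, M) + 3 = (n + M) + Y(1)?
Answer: -1269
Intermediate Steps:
z(n, M) = -2 + M + n (z(n, M) = -3 + ((n + M) + 1/1) = -3 + ((M + n) + 1) = -3 + (1 + M + n) = -2 + M + n)
-1009 - 5*(2 + (-5 - 1*0)*(1 + z(-5, -4))) = -1009 - 5*(2 + (-5 - 1*0)*(1 + (-2 - 4 - 5))) = -1009 - 5*(2 + (-5 + 0)*(1 - 11)) = -1009 - 5*(2 - 5*(-10)) = -1009 - 5*(2 + 50) = -1009 - 5*52 = -1009 - 260 = -1269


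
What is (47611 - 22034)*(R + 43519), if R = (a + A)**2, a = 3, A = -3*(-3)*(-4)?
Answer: 1140938816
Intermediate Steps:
A = -36 (A = 9*(-4) = -36)
R = 1089 (R = (3 - 36)**2 = (-33)**2 = 1089)
(47611 - 22034)*(R + 43519) = (47611 - 22034)*(1089 + 43519) = 25577*44608 = 1140938816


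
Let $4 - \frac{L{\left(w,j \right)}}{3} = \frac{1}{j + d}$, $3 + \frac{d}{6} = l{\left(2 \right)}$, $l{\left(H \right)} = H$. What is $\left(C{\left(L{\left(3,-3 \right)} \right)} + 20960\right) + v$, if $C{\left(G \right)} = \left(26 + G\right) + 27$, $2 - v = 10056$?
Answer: $\frac{32914}{3} \approx 10971.0$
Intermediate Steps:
$v = -10054$ ($v = 2 - 10056 = -10054$)
$d = -6$ ($d = -18 + 6 \cdot 2 = -18 + 12 = -6$)
$L{\left(w,j \right)} = 12 - \frac{3}{-6 + j}$ ($L{\left(w,j \right)} = 12 - \frac{3}{j - 6} = 12 - \frac{3}{-6 + j}$)
$C{\left(G \right)} = 53 + G$
$\left(C{\left(L{\left(3,-3 \right)} \right)} + 20960\right) + v = \left(\left(53 + \frac{3 \left(-25 + 4 \left(-3\right)\right)}{-6 - 3}\right) + 20960\right) - 10054 = \left(\left(53 + \frac{3 \left(-25 - 12\right)}{-9}\right) + 20960\right) - 10054 = \left(\left(53 + 3 \left(- \frac{1}{9}\right) \left(-37\right)\right) + 20960\right) - 10054 = \left(\left(53 + \frac{37}{3}\right) + 20960\right) - 10054 = \left(\frac{196}{3} + 20960\right) - 10054 = \frac{63076}{3} - 10054 = \frac{32914}{3}$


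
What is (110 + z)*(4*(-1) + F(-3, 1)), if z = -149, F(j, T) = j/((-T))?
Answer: 39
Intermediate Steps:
F(j, T) = -j/T (F(j, T) = j*(-1/T) = -j/T)
(110 + z)*(4*(-1) + F(-3, 1)) = (110 - 149)*(4*(-1) - 1*(-3)/1) = -39*(-4 - 1*(-3)*1) = -39*(-4 + 3) = -39*(-1) = 39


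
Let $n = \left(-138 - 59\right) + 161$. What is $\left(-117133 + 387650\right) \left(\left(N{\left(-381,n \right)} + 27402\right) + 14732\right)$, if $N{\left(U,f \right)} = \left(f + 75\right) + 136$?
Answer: $11445303753$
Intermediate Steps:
$n = -36$ ($n = -197 + 161 = -36$)
$N{\left(U,f \right)} = 211 + f$ ($N{\left(U,f \right)} = \left(75 + f\right) + 136 = 211 + f$)
$\left(-117133 + 387650\right) \left(\left(N{\left(-381,n \right)} + 27402\right) + 14732\right) = \left(-117133 + 387650\right) \left(\left(\left(211 - 36\right) + 27402\right) + 14732\right) = 270517 \left(\left(175 + 27402\right) + 14732\right) = 270517 \left(27577 + 14732\right) = 270517 \cdot 42309 = 11445303753$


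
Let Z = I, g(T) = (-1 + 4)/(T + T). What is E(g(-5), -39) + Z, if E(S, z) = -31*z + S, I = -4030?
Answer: -28213/10 ≈ -2821.3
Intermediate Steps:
g(T) = 3/(2*T) (g(T) = 3/((2*T)) = 3*(1/(2*T)) = 3/(2*T))
E(S, z) = S - 31*z
Z = -4030
E(g(-5), -39) + Z = ((3/2)/(-5) - 31*(-39)) - 4030 = ((3/2)*(-1/5) + 1209) - 4030 = (-3/10 + 1209) - 4030 = 12087/10 - 4030 = -28213/10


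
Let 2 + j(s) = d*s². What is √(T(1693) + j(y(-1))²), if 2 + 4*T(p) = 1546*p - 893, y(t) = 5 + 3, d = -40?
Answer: √28871859/2 ≈ 2686.6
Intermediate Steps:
y(t) = 8
T(p) = -895/4 + 773*p/2 (T(p) = -½ + (1546*p - 893)/4 = -½ + (-893 + 1546*p)/4 = -½ + (-893/4 + 773*p/2) = -895/4 + 773*p/2)
j(s) = -2 - 40*s²
√(T(1693) + j(y(-1))²) = √((-895/4 + (773/2)*1693) + (-2 - 40*8²)²) = √((-895/4 + 1308689/2) + (-2 - 40*64)²) = √(2616483/4 + (-2 - 2560)²) = √(2616483/4 + (-2562)²) = √(2616483/4 + 6563844) = √(28871859/4) = √28871859/2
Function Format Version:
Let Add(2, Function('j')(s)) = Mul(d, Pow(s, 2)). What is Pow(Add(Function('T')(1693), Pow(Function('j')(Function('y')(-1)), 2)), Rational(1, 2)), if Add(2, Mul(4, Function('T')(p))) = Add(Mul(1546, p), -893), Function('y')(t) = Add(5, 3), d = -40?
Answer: Mul(Rational(1, 2), Pow(28871859, Rational(1, 2))) ≈ 2686.6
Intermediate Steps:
Function('y')(t) = 8
Function('T')(p) = Add(Rational(-895, 4), Mul(Rational(773, 2), p)) (Function('T')(p) = Add(Rational(-1, 2), Mul(Rational(1, 4), Add(Mul(1546, p), -893))) = Add(Rational(-1, 2), Mul(Rational(1, 4), Add(-893, Mul(1546, p)))) = Add(Rational(-1, 2), Add(Rational(-893, 4), Mul(Rational(773, 2), p))) = Add(Rational(-895, 4), Mul(Rational(773, 2), p)))
Function('j')(s) = Add(-2, Mul(-40, Pow(s, 2)))
Pow(Add(Function('T')(1693), Pow(Function('j')(Function('y')(-1)), 2)), Rational(1, 2)) = Pow(Add(Add(Rational(-895, 4), Mul(Rational(773, 2), 1693)), Pow(Add(-2, Mul(-40, Pow(8, 2))), 2)), Rational(1, 2)) = Pow(Add(Add(Rational(-895, 4), Rational(1308689, 2)), Pow(Add(-2, Mul(-40, 64)), 2)), Rational(1, 2)) = Pow(Add(Rational(2616483, 4), Pow(Add(-2, -2560), 2)), Rational(1, 2)) = Pow(Add(Rational(2616483, 4), Pow(-2562, 2)), Rational(1, 2)) = Pow(Add(Rational(2616483, 4), 6563844), Rational(1, 2)) = Pow(Rational(28871859, 4), Rational(1, 2)) = Mul(Rational(1, 2), Pow(28871859, Rational(1, 2)))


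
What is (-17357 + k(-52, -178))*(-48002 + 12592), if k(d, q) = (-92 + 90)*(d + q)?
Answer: 598322770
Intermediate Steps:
k(d, q) = -2*d - 2*q (k(d, q) = -2*(d + q) = -2*d - 2*q)
(-17357 + k(-52, -178))*(-48002 + 12592) = (-17357 + (-2*(-52) - 2*(-178)))*(-48002 + 12592) = (-17357 + (104 + 356))*(-35410) = (-17357 + 460)*(-35410) = -16897*(-35410) = 598322770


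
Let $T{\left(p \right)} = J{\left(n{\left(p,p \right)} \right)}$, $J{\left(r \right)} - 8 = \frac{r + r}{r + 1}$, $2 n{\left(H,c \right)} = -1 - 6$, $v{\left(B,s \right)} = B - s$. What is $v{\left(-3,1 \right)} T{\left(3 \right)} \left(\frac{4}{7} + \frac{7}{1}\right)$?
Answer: $- \frac{11448}{35} \approx -327.09$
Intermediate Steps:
$n{\left(H,c \right)} = - \frac{7}{2}$ ($n{\left(H,c \right)} = \frac{-1 - 6}{2} = \frac{1}{2} \left(-7\right) = - \frac{7}{2}$)
$J{\left(r \right)} = 8 + \frac{2 r}{1 + r}$ ($J{\left(r \right)} = 8 + \frac{r + r}{r + 1} = 8 + \frac{2 r}{1 + r}$)
$T{\left(p \right)} = \frac{54}{5}$ ($T{\left(p \right)} = \frac{2 \left(4 + 5 \left(- \frac{7}{2}\right)\right)}{1 - \frac{7}{2}} = \frac{2 \left(4 - \frac{35}{2}\right)}{- \frac{5}{2}} = 2 \left(- \frac{2}{5}\right) \left(- \frac{27}{2}\right) = \frac{54}{5}$)
$v{\left(-3,1 \right)} T{\left(3 \right)} \left(\frac{4}{7} + \frac{7}{1}\right) = \left(-3 - 1\right) \frac{54}{5} \left(\frac{4}{7} + \frac{7}{1}\right) = \left(-3 - 1\right) \frac{54}{5} \left(4 \cdot \frac{1}{7} + 7 \cdot 1\right) = \left(-4\right) \frac{54}{5} \left(\frac{4}{7} + 7\right) = \left(- \frac{216}{5}\right) \frac{53}{7} = - \frac{11448}{35}$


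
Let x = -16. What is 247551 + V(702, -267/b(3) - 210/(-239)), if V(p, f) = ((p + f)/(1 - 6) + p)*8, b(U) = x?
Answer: 602317509/2390 ≈ 2.5202e+5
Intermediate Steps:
b(U) = -16
V(p, f) = -8*f/5 + 32*p/5 (V(p, f) = ((f + p)/(-5) + p)*8 = ((f + p)*(-1/5) + p)*8 = ((-f/5 - p/5) + p)*8 = (-f/5 + 4*p/5)*8 = -8*f/5 + 32*p/5)
247551 + V(702, -267/b(3) - 210/(-239)) = 247551 + (-8*(-267/(-16) - 210/(-239))/5 + (32/5)*702) = 247551 + (-8*(-267*(-1/16) - 210*(-1/239))/5 + 22464/5) = 247551 + (-8*(267/16 + 210/239)/5 + 22464/5) = 247551 + (-8/5*67173/3824 + 22464/5) = 247551 + (-67173/2390 + 22464/5) = 247551 + 10670619/2390 = 602317509/2390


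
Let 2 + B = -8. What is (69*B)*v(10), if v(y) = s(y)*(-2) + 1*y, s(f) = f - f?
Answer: -6900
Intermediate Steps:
B = -10 (B = -2 - 8 = -10)
s(f) = 0
v(y) = y (v(y) = 0*(-2) + 1*y = 0 + y = y)
(69*B)*v(10) = (69*(-10))*10 = -690*10 = -6900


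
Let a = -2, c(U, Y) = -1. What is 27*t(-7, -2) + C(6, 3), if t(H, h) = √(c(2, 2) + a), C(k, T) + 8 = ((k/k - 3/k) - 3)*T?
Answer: -31/2 + 27*I*√3 ≈ -15.5 + 46.765*I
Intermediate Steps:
C(k, T) = -8 + T*(-2 - 3/k) (C(k, T) = -8 + ((k/k - 3/k) - 3)*T = -8 + ((1 - 3/k) - 3)*T = -8 + (-2 - 3/k)*T = -8 + T*(-2 - 3/k))
t(H, h) = I*√3 (t(H, h) = √(-1 - 2) = √(-3) = I*√3)
27*t(-7, -2) + C(6, 3) = 27*(I*√3) + (-8 - 2*3 - 3*3/6) = 27*I*√3 + (-8 - 6 - 3*3*⅙) = 27*I*√3 + (-8 - 6 - 3/2) = 27*I*√3 - 31/2 = -31/2 + 27*I*√3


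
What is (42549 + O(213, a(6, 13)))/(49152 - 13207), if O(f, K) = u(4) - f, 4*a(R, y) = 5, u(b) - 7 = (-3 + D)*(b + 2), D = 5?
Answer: 8471/7189 ≈ 1.1783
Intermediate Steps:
u(b) = 11 + 2*b (u(b) = 7 + (-3 + 5)*(b + 2) = 7 + 2*(2 + b) = 7 + (4 + 2*b) = 11 + 2*b)
a(R, y) = 5/4 (a(R, y) = (1/4)*5 = 5/4)
O(f, K) = 19 - f (O(f, K) = (11 + 2*4) - f = (11 + 8) - f = 19 - f)
(42549 + O(213, a(6, 13)))/(49152 - 13207) = (42549 + (19 - 1*213))/(49152 - 13207) = (42549 + (19 - 213))/35945 = (42549 - 194)*(1/35945) = 42355*(1/35945) = 8471/7189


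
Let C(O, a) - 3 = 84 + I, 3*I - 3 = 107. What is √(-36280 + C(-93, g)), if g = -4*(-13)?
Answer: I*√325407/3 ≈ 190.15*I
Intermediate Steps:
I = 110/3 (I = 1 + (⅓)*107 = 1 + 107/3 = 110/3 ≈ 36.667)
g = 52
C(O, a) = 371/3 (C(O, a) = 3 + (84 + 110/3) = 3 + 362/3 = 371/3)
√(-36280 + C(-93, g)) = √(-36280 + 371/3) = √(-108469/3) = I*√325407/3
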